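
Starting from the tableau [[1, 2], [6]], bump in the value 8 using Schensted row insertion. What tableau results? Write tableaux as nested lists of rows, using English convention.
[[1, 2, 8], [6]]

8 is larger than every entry of row 1, so it is appended to row 1. The new tableau is [[1, 2, 8], [6]].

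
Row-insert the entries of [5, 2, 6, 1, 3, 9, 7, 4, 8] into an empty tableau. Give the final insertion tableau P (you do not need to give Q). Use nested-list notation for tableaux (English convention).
P = [[1, 3, 4, 8], [2, 6, 7], [5, 9]]

Insert 5: appended to row 1. P = [[5]].
Insert 2: 2 bumps 5 from row 1; 5 starts row 2. P = [[2], [5]].
Insert 6: appended to row 1. P = [[2, 6], [5]].
Insert 1: 1 bumps 2 from row 1; 2 bumps 5 from row 2; 5 starts row 3. P = [[1, 6], [2], [5]].
Insert 3: 3 bumps 6 from row 1; 6 appends to row 2. P = [[1, 3], [2, 6], [5]].
Insert 9: appended to row 1. P = [[1, 3, 9], [2, 6], [5]].
Insert 7: 7 bumps 9 from row 1; 9 appends to row 2. P = [[1, 3, 7], [2, 6, 9], [5]].
Insert 4: 4 bumps 7 from row 1; 7 bumps 9 from row 2; 9 appends to row 3. P = [[1, 3, 4], [2, 6, 7], [5, 9]].
Insert 8: appended to row 1. P = [[1, 3, 4, 8], [2, 6, 7], [5, 9]].

So P = [[1, 3, 4, 8], [2, 6, 7], [5, 9]].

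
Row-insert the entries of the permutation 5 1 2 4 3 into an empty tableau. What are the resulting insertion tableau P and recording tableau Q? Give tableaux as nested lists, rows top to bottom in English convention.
P = [[1, 2, 3], [4], [5]], Q = [[1, 3, 4], [2], [5]]

Insert each entry of the permutation into P by Schensted row insertion, recording in Q the position of each new cell.

Insert 5: appended to row 1. P = [[5]].
Insert 1: 1 bumps 5 from row 1; 5 starts row 2. P = [[1], [5]].
Insert 2: appended to row 1. P = [[1, 2], [5]].
Insert 4: appended to row 1. P = [[1, 2, 4], [5]].
Insert 3: 3 bumps 4 from row 1; 4 bumps 5 from row 2; 5 starts row 3. P = [[1, 2, 3], [4], [5]].

So P = [[1, 2, 3], [4], [5]], Q = [[1, 3, 4], [2], [5]].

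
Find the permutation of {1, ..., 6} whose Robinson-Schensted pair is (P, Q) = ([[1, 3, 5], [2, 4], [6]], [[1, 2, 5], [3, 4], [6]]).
2 6 1 4 5 3

Reverse the RSK construction: for i from n down to 1, find the cell of Q containing i, remove the entry at that cell from P, and reverse-bump it up through P; the value ejected from row 1 is w(i).

Step i=6: Q has 6 at row 3, column 1; remove 6 from row 3 of P and reverse-bump: 6 enters row 2 and ejects 4; 4 enters row 1 and ejects 3. So w(6) = 3. P is now [[1, 4, 5], [2, 6]].
Step i=5: Q has 5 at row 1, column 3; remove that cell from P, ejecting 5. So w(5) = 5. P is now [[1, 4], [2, 6]].
Step i=4: Q has 4 at row 2, column 2; remove 6 from row 2 of P and reverse-bump: 6 enters row 1 and ejects 4. So w(4) = 4. P is now [[1, 6], [2]].
Step i=3: Q has 3 at row 2, column 1; remove 2 from row 2 of P and reverse-bump: 2 enters row 1 and ejects 1. So w(3) = 1. P is now [[2, 6]].
Step i=2: Q has 2 at row 1, column 2; remove that cell from P, ejecting 6. So w(2) = 6. P is now [[2]].
Step i=1: Q has 1 at row 1, column 1; remove that cell from P, ejecting 2. So w(1) = 2. P is now [].

So w = 2 6 1 4 5 3.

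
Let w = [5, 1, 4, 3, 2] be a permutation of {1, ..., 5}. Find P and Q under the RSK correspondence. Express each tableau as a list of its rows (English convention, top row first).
Insert each entry of the permutation into P by Schensted row insertion, recording in Q the position of each new cell.

After inserting 5: P = [[5]].
After inserting 1: P = [[1], [5]].
After inserting 4: P = [[1, 4], [5]].
After inserting 3: P = [[1, 3], [4], [5]].
After inserting 2: P = [[1, 2], [3], [4], [5]].

So P = [[1, 2], [3], [4], [5]], Q = [[1, 3], [2], [4], [5]].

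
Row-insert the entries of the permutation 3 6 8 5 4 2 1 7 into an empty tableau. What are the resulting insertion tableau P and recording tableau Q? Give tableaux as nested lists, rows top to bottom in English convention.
P = [[1, 4, 7], [2, 8], [3], [5], [6]], Q = [[1, 2, 3], [4, 8], [5], [6], [7]]

Insert each entry of the permutation into P by Schensted row insertion, recording in Q the position of each new cell.

Insert 3: appended to row 1. P = [[3]].
Insert 6: appended to row 1. P = [[3, 6]].
Insert 8: appended to row 1. P = [[3, 6, 8]].
Insert 5: 5 bumps 6 from row 1; 6 starts row 2. P = [[3, 5, 8], [6]].
Insert 4: 4 bumps 5 from row 1; 5 bumps 6 from row 2; 6 starts row 3. P = [[3, 4, 8], [5], [6]].
Insert 2: 2 bumps 3 from row 1; 3 bumps 5 from row 2; 5 bumps 6 from row 3; 6 starts row 4. P = [[2, 4, 8], [3], [5], [6]].
Insert 1: 1 bumps 2 from row 1; 2 bumps 3 from row 2; 3 bumps 5 from row 3; 5 bumps 6 from row 4; 6 starts row 5. P = [[1, 4, 8], [2], [3], [5], [6]].
Insert 7: 7 bumps 8 from row 1; 8 appends to row 2. P = [[1, 4, 7], [2, 8], [3], [5], [6]].

So P = [[1, 4, 7], [2, 8], [3], [5], [6]], Q = [[1, 2, 3], [4, 8], [5], [6], [7]].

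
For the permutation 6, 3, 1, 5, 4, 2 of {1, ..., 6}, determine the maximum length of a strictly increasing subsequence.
2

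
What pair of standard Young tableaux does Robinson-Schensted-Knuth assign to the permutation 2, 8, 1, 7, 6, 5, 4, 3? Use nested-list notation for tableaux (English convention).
Insert each entry of the permutation into P by Schensted row insertion, recording in Q the position of each new cell.

Insert 2: appended to row 1. P = [[2]].
Insert 8: appended to row 1. P = [[2, 8]].
Insert 1: 1 bumps 2 from row 1; 2 starts row 2. P = [[1, 8], [2]].
Insert 7: 7 bumps 8 from row 1; 8 appends to row 2. P = [[1, 7], [2, 8]].
Insert 6: 6 bumps 7 from row 1; 7 bumps 8 from row 2; 8 starts row 3. P = [[1, 6], [2, 7], [8]].
Insert 5: 5 bumps 6 from row 1; 6 bumps 7 from row 2; 7 bumps 8 from row 3; 8 starts row 4. P = [[1, 5], [2, 6], [7], [8]].
Insert 4: 4 bumps 5 from row 1; 5 bumps 6 from row 2; 6 bumps 7 from row 3; 7 bumps 8 from row 4; 8 starts row 5. P = [[1, 4], [2, 5], [6], [7], [8]].
Insert 3: 3 bumps 4 from row 1; 4 bumps 5 from row 2; 5 bumps 6 from row 3; 6 bumps 7 from row 4; 7 bumps 8 from row 5; 8 starts row 6. P = [[1, 3], [2, 4], [5], [6], [7], [8]].

So P = [[1, 3], [2, 4], [5], [6], [7], [8]], Q = [[1, 2], [3, 4], [5], [6], [7], [8]].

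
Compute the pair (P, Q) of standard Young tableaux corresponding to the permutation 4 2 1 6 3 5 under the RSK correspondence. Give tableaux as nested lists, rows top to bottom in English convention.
Insert each entry of the permutation into P by Schensted row insertion, recording in Q the position of each new cell.

After inserting 4: P = [[4]].
After inserting 2: P = [[2], [4]].
After inserting 1: P = [[1], [2], [4]].
After inserting 6: P = [[1, 6], [2], [4]].
After inserting 3: P = [[1, 3], [2, 6], [4]].
After inserting 5: P = [[1, 3, 5], [2, 6], [4]].

So P = [[1, 3, 5], [2, 6], [4]], Q = [[1, 4, 6], [2, 5], [3]].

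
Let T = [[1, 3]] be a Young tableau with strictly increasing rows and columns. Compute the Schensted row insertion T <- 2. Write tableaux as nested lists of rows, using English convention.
In row 1, 2 replaces 3 (the leftmost entry greater than 2); 3 is bumped to row 2. 3 starts a new row 2. The new tableau is [[1, 2], [3]].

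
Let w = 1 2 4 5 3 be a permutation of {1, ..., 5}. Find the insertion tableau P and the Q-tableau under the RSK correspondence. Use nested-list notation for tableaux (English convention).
P = [[1, 2, 3, 5], [4]], Q = [[1, 2, 3, 4], [5]]

Insert each entry of the permutation into P by Schensted row insertion, recording in Q the position of each new cell.

Insert 1: appended to row 1. P = [[1]].
Insert 2: appended to row 1. P = [[1, 2]].
Insert 4: appended to row 1. P = [[1, 2, 4]].
Insert 5: appended to row 1. P = [[1, 2, 4, 5]].
Insert 3: 3 bumps 4 from row 1; 4 starts row 2. P = [[1, 2, 3, 5], [4]].

So P = [[1, 2, 3, 5], [4]], Q = [[1, 2, 3, 4], [5]].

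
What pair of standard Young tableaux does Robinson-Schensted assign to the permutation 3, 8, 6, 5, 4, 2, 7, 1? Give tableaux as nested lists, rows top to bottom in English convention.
Insert each entry of the permutation into P by Schensted row insertion, recording in Q the position of each new cell.

Insert 3: appended to row 1. P = [[3]].
Insert 8: appended to row 1. P = [[3, 8]].
Insert 6: 6 bumps 8 from row 1; 8 starts row 2. P = [[3, 6], [8]].
Insert 5: 5 bumps 6 from row 1; 6 bumps 8 from row 2; 8 starts row 3. P = [[3, 5], [6], [8]].
Insert 4: 4 bumps 5 from row 1; 5 bumps 6 from row 2; 6 bumps 8 from row 3; 8 starts row 4. P = [[3, 4], [5], [6], [8]].
Insert 2: 2 bumps 3 from row 1; 3 bumps 5 from row 2; 5 bumps 6 from row 3; 6 bumps 8 from row 4; 8 starts row 5. P = [[2, 4], [3], [5], [6], [8]].
Insert 7: appended to row 1. P = [[2, 4, 7], [3], [5], [6], [8]].
Insert 1: 1 bumps 2 from row 1; 2 bumps 3 from row 2; 3 bumps 5 from row 3; 5 bumps 6 from row 4; 6 bumps 8 from row 5; 8 starts row 6. P = [[1, 4, 7], [2], [3], [5], [6], [8]].

So P = [[1, 4, 7], [2], [3], [5], [6], [8]], Q = [[1, 2, 7], [3], [4], [5], [6], [8]].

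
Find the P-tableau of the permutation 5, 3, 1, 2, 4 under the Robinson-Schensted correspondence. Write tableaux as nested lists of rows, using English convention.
Insert 5: appended to row 1. P = [[5]].
Insert 3: 3 bumps 5 from row 1; 5 starts row 2. P = [[3], [5]].
Insert 1: 1 bumps 3 from row 1; 3 bumps 5 from row 2; 5 starts row 3. P = [[1], [3], [5]].
Insert 2: appended to row 1. P = [[1, 2], [3], [5]].
Insert 4: appended to row 1. P = [[1, 2, 4], [3], [5]].

So P = [[1, 2, 4], [3], [5]].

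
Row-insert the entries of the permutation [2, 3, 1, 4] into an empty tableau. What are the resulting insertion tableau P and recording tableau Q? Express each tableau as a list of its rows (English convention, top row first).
P = [[1, 3, 4], [2]], Q = [[1, 2, 4], [3]]

Insert each entry of the permutation into P by Schensted row insertion, recording in Q the position of each new cell.

After inserting 2: P = [[2]].
After inserting 3: P = [[2, 3]].
After inserting 1: P = [[1, 3], [2]].
After inserting 4: P = [[1, 3, 4], [2]].

So P = [[1, 3, 4], [2]], Q = [[1, 2, 4], [3]].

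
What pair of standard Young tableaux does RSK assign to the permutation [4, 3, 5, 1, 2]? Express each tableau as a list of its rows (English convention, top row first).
P = [[1, 2], [3, 5], [4]], Q = [[1, 3], [2, 5], [4]]

Insert each entry of the permutation into P by Schensted row insertion, recording in Q the position of each new cell.

Insert 4: appended to row 1. P = [[4]].
Insert 3: 3 bumps 4 from row 1; 4 starts row 2. P = [[3], [4]].
Insert 5: appended to row 1. P = [[3, 5], [4]].
Insert 1: 1 bumps 3 from row 1; 3 bumps 4 from row 2; 4 starts row 3. P = [[1, 5], [3], [4]].
Insert 2: 2 bumps 5 from row 1; 5 appends to row 2. P = [[1, 2], [3, 5], [4]].

So P = [[1, 2], [3, 5], [4]], Q = [[1, 3], [2, 5], [4]].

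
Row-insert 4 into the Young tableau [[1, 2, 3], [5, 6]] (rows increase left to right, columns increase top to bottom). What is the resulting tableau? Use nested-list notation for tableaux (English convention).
[[1, 2, 3, 4], [5, 6]]

4 is larger than every entry of row 1, so it is appended to row 1. The new tableau is [[1, 2, 3, 4], [5, 6]].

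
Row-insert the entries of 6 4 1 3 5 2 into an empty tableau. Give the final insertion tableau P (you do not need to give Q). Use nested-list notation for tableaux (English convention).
P = [[1, 2, 5], [3], [4], [6]]

Insert 6: appended to row 1. P = [[6]].
Insert 4: 4 bumps 6 from row 1; 6 starts row 2. P = [[4], [6]].
Insert 1: 1 bumps 4 from row 1; 4 bumps 6 from row 2; 6 starts row 3. P = [[1], [4], [6]].
Insert 3: appended to row 1. P = [[1, 3], [4], [6]].
Insert 5: appended to row 1. P = [[1, 3, 5], [4], [6]].
Insert 2: 2 bumps 3 from row 1; 3 bumps 4 from row 2; 4 bumps 6 from row 3; 6 starts row 4. P = [[1, 2, 5], [3], [4], [6]].

So P = [[1, 2, 5], [3], [4], [6]].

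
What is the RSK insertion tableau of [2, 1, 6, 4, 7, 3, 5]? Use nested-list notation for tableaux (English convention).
P = [[1, 3, 5], [2, 4, 7], [6]]

After inserting 2: P = [[2]].
After inserting 1: P = [[1], [2]].
After inserting 6: P = [[1, 6], [2]].
After inserting 4: P = [[1, 4], [2, 6]].
After inserting 7: P = [[1, 4, 7], [2, 6]].
After inserting 3: P = [[1, 3, 7], [2, 4], [6]].
After inserting 5: P = [[1, 3, 5], [2, 4, 7], [6]].

So P = [[1, 3, 5], [2, 4, 7], [6]].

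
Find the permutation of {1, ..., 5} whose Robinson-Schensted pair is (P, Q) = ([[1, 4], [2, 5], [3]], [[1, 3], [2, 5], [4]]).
3 2 5 1 4

Reverse the RSK construction: for i from n down to 1, find the cell of Q containing i, remove the entry at that cell from P, and reverse-bump it up through P; the value ejected from row 1 is w(i).

Step i=5: Q has 5 at row 2, column 2; remove 5 from row 2 of P and reverse-bump: 5 enters row 1 and ejects 4. So w(5) = 4. P is now [[1, 5], [2], [3]].
Step i=4: Q has 4 at row 3, column 1; remove 3 from row 3 of P and reverse-bump: 3 enters row 2 and ejects 2; 2 enters row 1 and ejects 1. So w(4) = 1. P is now [[2, 5], [3]].
Step i=3: Q has 3 at row 1, column 2; remove that cell from P, ejecting 5. So w(3) = 5. P is now [[2], [3]].
Step i=2: Q has 2 at row 2, column 1; remove 3 from row 2 of P and reverse-bump: 3 enters row 1 and ejects 2. So w(2) = 2. P is now [[3]].
Step i=1: Q has 1 at row 1, column 1; remove that cell from P, ejecting 3. So w(1) = 3. P is now [].

So w = 3 2 5 1 4.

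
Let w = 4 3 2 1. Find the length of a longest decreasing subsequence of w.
4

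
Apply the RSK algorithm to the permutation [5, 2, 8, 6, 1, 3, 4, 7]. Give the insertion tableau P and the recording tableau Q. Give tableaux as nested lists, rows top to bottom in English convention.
Insert each entry of the permutation into P by Schensted row insertion, recording in Q the position of each new cell.

Insert 5: appended to row 1. P = [[5]].
Insert 2: 2 bumps 5 from row 1; 5 starts row 2. P = [[2], [5]].
Insert 8: appended to row 1. P = [[2, 8], [5]].
Insert 6: 6 bumps 8 from row 1; 8 appends to row 2. P = [[2, 6], [5, 8]].
Insert 1: 1 bumps 2 from row 1; 2 bumps 5 from row 2; 5 starts row 3. P = [[1, 6], [2, 8], [5]].
Insert 3: 3 bumps 6 from row 1; 6 bumps 8 from row 2; 8 appends to row 3. P = [[1, 3], [2, 6], [5, 8]].
Insert 4: appended to row 1. P = [[1, 3, 4], [2, 6], [5, 8]].
Insert 7: appended to row 1. P = [[1, 3, 4, 7], [2, 6], [5, 8]].

So P = [[1, 3, 4, 7], [2, 6], [5, 8]], Q = [[1, 3, 7, 8], [2, 4], [5, 6]].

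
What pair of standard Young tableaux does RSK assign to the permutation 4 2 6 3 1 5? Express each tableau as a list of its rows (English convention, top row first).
Insert each entry of the permutation into P by Schensted row insertion, recording in Q the position of each new cell.

Insert 4: appended to row 1. P = [[4]].
Insert 2: 2 bumps 4 from row 1; 4 starts row 2. P = [[2], [4]].
Insert 6: appended to row 1. P = [[2, 6], [4]].
Insert 3: 3 bumps 6 from row 1; 6 appends to row 2. P = [[2, 3], [4, 6]].
Insert 1: 1 bumps 2 from row 1; 2 bumps 4 from row 2; 4 starts row 3. P = [[1, 3], [2, 6], [4]].
Insert 5: appended to row 1. P = [[1, 3, 5], [2, 6], [4]].

So P = [[1, 3, 5], [2, 6], [4]], Q = [[1, 3, 6], [2, 4], [5]].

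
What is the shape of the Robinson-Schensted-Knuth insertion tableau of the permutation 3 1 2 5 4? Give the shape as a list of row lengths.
Row-insert each entry into an empty tableau.

After inserting 3: P = [[3]].
After inserting 1: P = [[1], [3]].
After inserting 2: P = [[1, 2], [3]].
After inserting 5: P = [[1, 2, 5], [3]].
After inserting 4: P = [[1, 2, 4], [3, 5]].

The final insertion tableau P = [[1, 2, 4], [3, 5]] has shape [3, 2].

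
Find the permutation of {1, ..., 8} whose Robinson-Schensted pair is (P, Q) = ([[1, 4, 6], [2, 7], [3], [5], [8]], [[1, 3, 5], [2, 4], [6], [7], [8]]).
5 3 8 4 7 6 2 1

Reverse the RSK construction: for i from n down to 1, find the cell of Q containing i, remove the entry at that cell from P, and reverse-bump it up through P; the value ejected from row 1 is w(i).

Step i=8: Q has 8 at row 5, column 1; remove 8 from row 5 of P and reverse-bump: 8 enters row 4 and ejects 5; 5 enters row 3 and ejects 3; 3 enters row 2 and ejects 2; 2 enters row 1 and ejects 1. So w(8) = 1. P is now [[2, 4, 6], [3, 7], [5], [8]].
Step i=7: Q has 7 at row 4, column 1; remove 8 from row 4 of P and reverse-bump: 8 enters row 3 and ejects 5; 5 enters row 2 and ejects 3; 3 enters row 1 and ejects 2. So w(7) = 2. P is now [[3, 4, 6], [5, 7], [8]].
Step i=6: Q has 6 at row 3, column 1; remove 8 from row 3 of P and reverse-bump: 8 enters row 2 and ejects 7; 7 enters row 1 and ejects 6. So w(6) = 6. P is now [[3, 4, 7], [5, 8]].
Step i=5: Q has 5 at row 1, column 3; remove that cell from P, ejecting 7. So w(5) = 7. P is now [[3, 4], [5, 8]].
Step i=4: Q has 4 at row 2, column 2; remove 8 from row 2 of P and reverse-bump: 8 enters row 1 and ejects 4. So w(4) = 4. P is now [[3, 8], [5]].
Step i=3: Q has 3 at row 1, column 2; remove that cell from P, ejecting 8. So w(3) = 8. P is now [[3], [5]].
Step i=2: Q has 2 at row 2, column 1; remove 5 from row 2 of P and reverse-bump: 5 enters row 1 and ejects 3. So w(2) = 3. P is now [[5]].
Step i=1: Q has 1 at row 1, column 1; remove that cell from P, ejecting 5. So w(1) = 5. P is now [].

So w = 5 3 8 4 7 6 2 1.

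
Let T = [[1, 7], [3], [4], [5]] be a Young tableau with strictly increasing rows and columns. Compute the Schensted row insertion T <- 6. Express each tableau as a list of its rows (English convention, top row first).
In row 1, 6 replaces 7 (the leftmost entry greater than 6); 7 is bumped to row 2. 7 is appended to row 2. The new tableau is [[1, 6], [3, 7], [4], [5]].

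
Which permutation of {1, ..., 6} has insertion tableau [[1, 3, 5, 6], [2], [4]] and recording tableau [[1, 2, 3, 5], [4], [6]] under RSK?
Reverse the RSK construction: for i from n down to 1, find the cell of Q containing i, remove the entry at that cell from P, and reverse-bump it up through P; the value ejected from row 1 is w(i).

Step i=6: Q has 6 at row 3, column 1; remove 4 from row 3 of P and reverse-bump: 4 enters row 2 and ejects 2; 2 enters row 1 and ejects 1. So w(6) = 1. P is now [[2, 3, 5, 6], [4]].
Step i=5: Q has 5 at row 1, column 4; remove that cell from P, ejecting 6. So w(5) = 6. P is now [[2, 3, 5], [4]].
Step i=4: Q has 4 at row 2, column 1; remove 4 from row 2 of P and reverse-bump: 4 enters row 1 and ejects 3. So w(4) = 3. P is now [[2, 4, 5]].
Step i=3: Q has 3 at row 1, column 3; remove that cell from P, ejecting 5. So w(3) = 5. P is now [[2, 4]].
Step i=2: Q has 2 at row 1, column 2; remove that cell from P, ejecting 4. So w(2) = 4. P is now [[2]].
Step i=1: Q has 1 at row 1, column 1; remove that cell from P, ejecting 2. So w(1) = 2. P is now [].

So w = 2 4 5 3 6 1.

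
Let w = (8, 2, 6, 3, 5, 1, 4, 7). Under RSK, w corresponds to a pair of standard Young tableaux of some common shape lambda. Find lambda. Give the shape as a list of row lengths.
RSK row insertion gives P = [[1, 3, 4, 7], [2, 5], [6], [8]], which has shape [4, 2, 1, 1].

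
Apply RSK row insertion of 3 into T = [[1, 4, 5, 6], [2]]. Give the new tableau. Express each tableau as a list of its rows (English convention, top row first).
[[1, 3, 5, 6], [2, 4]]

In row 1, 3 replaces 4 (the leftmost entry greater than 3); 4 is bumped to row 2. 4 is appended to row 2. The new tableau is [[1, 3, 5, 6], [2, 4]].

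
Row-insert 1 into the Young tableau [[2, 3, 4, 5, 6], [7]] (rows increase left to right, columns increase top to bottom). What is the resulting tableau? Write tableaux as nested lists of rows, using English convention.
[[1, 3, 4, 5, 6], [2], [7]]

In row 1, 1 replaces 2 (the leftmost entry greater than 1); 2 is bumped to row 2. In row 2, 2 replaces 7 (the leftmost entry greater than 2); 7 is bumped to row 3. 7 starts a new row 3. The new tableau is [[1, 3, 4, 5, 6], [2], [7]].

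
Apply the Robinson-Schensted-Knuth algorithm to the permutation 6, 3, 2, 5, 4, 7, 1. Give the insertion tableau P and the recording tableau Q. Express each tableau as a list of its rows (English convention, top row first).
Insert each entry of the permutation into P by Schensted row insertion, recording in Q the position of each new cell.

Insert 6: appended to row 1. P = [[6]].
Insert 3: 3 bumps 6 from row 1; 6 starts row 2. P = [[3], [6]].
Insert 2: 2 bumps 3 from row 1; 3 bumps 6 from row 2; 6 starts row 3. P = [[2], [3], [6]].
Insert 5: appended to row 1. P = [[2, 5], [3], [6]].
Insert 4: 4 bumps 5 from row 1; 5 appends to row 2. P = [[2, 4], [3, 5], [6]].
Insert 7: appended to row 1. P = [[2, 4, 7], [3, 5], [6]].
Insert 1: 1 bumps 2 from row 1; 2 bumps 3 from row 2; 3 bumps 6 from row 3; 6 starts row 4. P = [[1, 4, 7], [2, 5], [3], [6]].

So P = [[1, 4, 7], [2, 5], [3], [6]], Q = [[1, 4, 6], [2, 5], [3], [7]].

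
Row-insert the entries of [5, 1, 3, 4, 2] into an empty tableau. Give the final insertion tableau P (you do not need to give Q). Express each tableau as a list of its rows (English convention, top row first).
After inserting 5: P = [[5]].
After inserting 1: P = [[1], [5]].
After inserting 3: P = [[1, 3], [5]].
After inserting 4: P = [[1, 3, 4], [5]].
After inserting 2: P = [[1, 2, 4], [3], [5]].

So P = [[1, 2, 4], [3], [5]].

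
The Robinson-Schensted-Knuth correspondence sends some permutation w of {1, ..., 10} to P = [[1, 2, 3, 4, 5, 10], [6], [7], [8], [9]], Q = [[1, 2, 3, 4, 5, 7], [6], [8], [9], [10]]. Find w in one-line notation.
Reverse the RSK construction: for i from n down to 1, find the cell of Q containing i, remove the entry at that cell from P, and reverse-bump it up through P; the value ejected from row 1 is w(i).

Step i=10: Q has 10 at row 5, column 1; remove 9 from row 5 of P and reverse-bump: 9 enters row 4 and ejects 8; 8 enters row 3 and ejects 7; 7 enters row 2 and ejects 6; 6 enters row 1 and ejects 5. So w(10) = 5. P is now [[1, 2, 3, 4, 6, 10], [7], [8], [9]].
Step i=9: Q has 9 at row 4, column 1; remove 9 from row 4 of P and reverse-bump: 9 enters row 3 and ejects 8; 8 enters row 2 and ejects 7; 7 enters row 1 and ejects 6. So w(9) = 6. P is now [[1, 2, 3, 4, 7, 10], [8], [9]].
Step i=8: Q has 8 at row 3, column 1; remove 9 from row 3 of P and reverse-bump: 9 enters row 2 and ejects 8; 8 enters row 1 and ejects 7. So w(8) = 7. P is now [[1, 2, 3, 4, 8, 10], [9]].
Step i=7: Q has 7 at row 1, column 6; remove that cell from P, ejecting 10. So w(7) = 10. P is now [[1, 2, 3, 4, 8], [9]].
Step i=6: Q has 6 at row 2, column 1; remove 9 from row 2 of P and reverse-bump: 9 enters row 1 and ejects 8. So w(6) = 8. P is now [[1, 2, 3, 4, 9]].
Step i=5: Q has 5 at row 1, column 5; remove that cell from P, ejecting 9. So w(5) = 9. P is now [[1, 2, 3, 4]].
Step i=4: Q has 4 at row 1, column 4; remove that cell from P, ejecting 4. So w(4) = 4. P is now [[1, 2, 3]].
Step i=3: Q has 3 at row 1, column 3; remove that cell from P, ejecting 3. So w(3) = 3. P is now [[1, 2]].
Step i=2: Q has 2 at row 1, column 2; remove that cell from P, ejecting 2. So w(2) = 2. P is now [[1]].
Step i=1: Q has 1 at row 1, column 1; remove that cell from P, ejecting 1. So w(1) = 1. P is now [].

So w = 1 2 3 4 9 8 10 7 6 5.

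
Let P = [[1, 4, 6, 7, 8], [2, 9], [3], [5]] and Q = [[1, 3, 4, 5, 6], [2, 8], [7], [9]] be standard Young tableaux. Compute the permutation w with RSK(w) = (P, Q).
5 3 4 6 7 9 2 8 1

Reverse the RSK construction: for i from n down to 1, find the cell of Q containing i, remove the entry at that cell from P, and reverse-bump it up through P; the value ejected from row 1 is w(i).

Step i=9: Q has 9 at row 4, column 1; remove 5 from row 4 of P and reverse-bump: 5 enters row 3 and ejects 3; 3 enters row 2 and ejects 2; 2 enters row 1 and ejects 1. So w(9) = 1. P is now [[2, 4, 6, 7, 8], [3, 9], [5]].
Step i=8: Q has 8 at row 2, column 2; remove 9 from row 2 of P and reverse-bump: 9 enters row 1 and ejects 8. So w(8) = 8. P is now [[2, 4, 6, 7, 9], [3], [5]].
Step i=7: Q has 7 at row 3, column 1; remove 5 from row 3 of P and reverse-bump: 5 enters row 2 and ejects 3; 3 enters row 1 and ejects 2. So w(7) = 2. P is now [[3, 4, 6, 7, 9], [5]].
Step i=6: Q has 6 at row 1, column 5; remove that cell from P, ejecting 9. So w(6) = 9. P is now [[3, 4, 6, 7], [5]].
Step i=5: Q has 5 at row 1, column 4; remove that cell from P, ejecting 7. So w(5) = 7. P is now [[3, 4, 6], [5]].
Step i=4: Q has 4 at row 1, column 3; remove that cell from P, ejecting 6. So w(4) = 6. P is now [[3, 4], [5]].
Step i=3: Q has 3 at row 1, column 2; remove that cell from P, ejecting 4. So w(3) = 4. P is now [[3], [5]].
Step i=2: Q has 2 at row 2, column 1; remove 5 from row 2 of P and reverse-bump: 5 enters row 1 and ejects 3. So w(2) = 3. P is now [[5]].
Step i=1: Q has 1 at row 1, column 1; remove that cell from P, ejecting 5. So w(1) = 5. P is now [].

So w = 5 3 4 6 7 9 2 8 1.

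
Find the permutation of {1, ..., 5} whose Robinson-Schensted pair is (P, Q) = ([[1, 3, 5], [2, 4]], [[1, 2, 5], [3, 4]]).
Reverse the RSK construction: for i from n down to 1, find the cell of Q containing i, remove the entry at that cell from P, and reverse-bump it up through P; the value ejected from row 1 is w(i).

Step i=5: Q has 5 at row 1, column 3; remove that cell from P, ejecting 5. So w(5) = 5. P is now [[1, 3], [2, 4]].
Step i=4: Q has 4 at row 2, column 2; remove 4 from row 2 of P and reverse-bump: 4 enters row 1 and ejects 3. So w(4) = 3. P is now [[1, 4], [2]].
Step i=3: Q has 3 at row 2, column 1; remove 2 from row 2 of P and reverse-bump: 2 enters row 1 and ejects 1. So w(3) = 1. P is now [[2, 4]].
Step i=2: Q has 2 at row 1, column 2; remove that cell from P, ejecting 4. So w(2) = 4. P is now [[2]].
Step i=1: Q has 1 at row 1, column 1; remove that cell from P, ejecting 2. So w(1) = 2. P is now [].

So w = 2 4 1 3 5.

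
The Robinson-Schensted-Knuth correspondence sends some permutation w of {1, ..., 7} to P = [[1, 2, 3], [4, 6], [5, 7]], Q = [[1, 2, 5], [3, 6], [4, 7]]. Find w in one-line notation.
1 5 4 2 7 6 3

Reverse the RSK construction: for i from n down to 1, find the cell of Q containing i, remove the entry at that cell from P, and reverse-bump it up through P; the value ejected from row 1 is w(i).

Step i=7: Q has 7 at row 3, column 2; remove 7 from row 3 of P and reverse-bump: 7 enters row 2 and ejects 6; 6 enters row 1 and ejects 3. So w(7) = 3. P is now [[1, 2, 6], [4, 7], [5]].
Step i=6: Q has 6 at row 2, column 2; remove 7 from row 2 of P and reverse-bump: 7 enters row 1 and ejects 6. So w(6) = 6. P is now [[1, 2, 7], [4], [5]].
Step i=5: Q has 5 at row 1, column 3; remove that cell from P, ejecting 7. So w(5) = 7. P is now [[1, 2], [4], [5]].
Step i=4: Q has 4 at row 3, column 1; remove 5 from row 3 of P and reverse-bump: 5 enters row 2 and ejects 4; 4 enters row 1 and ejects 2. So w(4) = 2. P is now [[1, 4], [5]].
Step i=3: Q has 3 at row 2, column 1; remove 5 from row 2 of P and reverse-bump: 5 enters row 1 and ejects 4. So w(3) = 4. P is now [[1, 5]].
Step i=2: Q has 2 at row 1, column 2; remove that cell from P, ejecting 5. So w(2) = 5. P is now [[1]].
Step i=1: Q has 1 at row 1, column 1; remove that cell from P, ejecting 1. So w(1) = 1. P is now [].

So w = 1 5 4 2 7 6 3.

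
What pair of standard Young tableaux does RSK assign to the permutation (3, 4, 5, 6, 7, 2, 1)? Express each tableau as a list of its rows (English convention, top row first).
P = [[1, 4, 5, 6, 7], [2], [3]], Q = [[1, 2, 3, 4, 5], [6], [7]]

Insert each entry of the permutation into P by Schensted row insertion, recording in Q the position of each new cell.

Insert 3: appended to row 1. P = [[3]], Q = [[1]].
Insert 4: appended to row 1. P = [[3, 4]], Q = [[1, 2]].
Insert 5: appended to row 1. P = [[3, 4, 5]], Q = [[1, 2, 3]].
Insert 6: appended to row 1. P = [[3, 4, 5, 6]], Q = [[1, 2, 3, 4]].
Insert 7: appended to row 1. P = [[3, 4, 5, 6, 7]], Q = [[1, 2, 3, 4, 5]].
Insert 2: 2 bumps 3 from row 1; 3 starts row 2. P = [[2, 4, 5, 6, 7], [3]], Q = [[1, 2, 3, 4, 5], [6]].
Insert 1: 1 bumps 2 from row 1; 2 bumps 3 from row 2; 3 starts row 3. P = [[1, 4, 5, 6, 7], [2], [3]], Q = [[1, 2, 3, 4, 5], [6], [7]].

So P = [[1, 4, 5, 6, 7], [2], [3]], Q = [[1, 2, 3, 4, 5], [6], [7]].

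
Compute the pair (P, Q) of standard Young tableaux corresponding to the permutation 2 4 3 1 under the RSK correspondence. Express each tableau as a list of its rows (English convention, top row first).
P = [[1, 3], [2], [4]], Q = [[1, 2], [3], [4]]

Insert each entry of the permutation into P by Schensted row insertion, recording in Q the position of each new cell.

Insert 2: appended to row 1. P = [[2]], Q = [[1]].
Insert 4: appended to row 1. P = [[2, 4]], Q = [[1, 2]].
Insert 3: 3 bumps 4 from row 1; 4 starts row 2. P = [[2, 3], [4]], Q = [[1, 2], [3]].
Insert 1: 1 bumps 2 from row 1; 2 bumps 4 from row 2; 4 starts row 3. P = [[1, 3], [2], [4]], Q = [[1, 2], [3], [4]].

So P = [[1, 3], [2], [4]], Q = [[1, 2], [3], [4]].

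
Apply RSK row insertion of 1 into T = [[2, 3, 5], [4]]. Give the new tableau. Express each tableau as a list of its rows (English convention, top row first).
In row 1, 1 replaces 2 (the leftmost entry greater than 1); 2 is bumped to row 2. In row 2, 2 replaces 4 (the leftmost entry greater than 2); 4 is bumped to row 3. 4 starts a new row 3. The new tableau is [[1, 3, 5], [2], [4]].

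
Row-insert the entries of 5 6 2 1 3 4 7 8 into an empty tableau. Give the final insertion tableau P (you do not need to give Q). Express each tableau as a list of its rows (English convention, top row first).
P = [[1, 3, 4, 7, 8], [2, 6], [5]]

Insert 5: appended to row 1. P = [[5]].
Insert 6: appended to row 1. P = [[5, 6]].
Insert 2: 2 bumps 5 from row 1; 5 starts row 2. P = [[2, 6], [5]].
Insert 1: 1 bumps 2 from row 1; 2 bumps 5 from row 2; 5 starts row 3. P = [[1, 6], [2], [5]].
Insert 3: 3 bumps 6 from row 1; 6 appends to row 2. P = [[1, 3], [2, 6], [5]].
Insert 4: appended to row 1. P = [[1, 3, 4], [2, 6], [5]].
Insert 7: appended to row 1. P = [[1, 3, 4, 7], [2, 6], [5]].
Insert 8: appended to row 1. P = [[1, 3, 4, 7, 8], [2, 6], [5]].

So P = [[1, 3, 4, 7, 8], [2, 6], [5]].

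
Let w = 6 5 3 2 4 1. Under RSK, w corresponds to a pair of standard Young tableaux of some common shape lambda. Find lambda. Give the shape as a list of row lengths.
[2, 1, 1, 1, 1]

Row-insert each entry into an empty tableau.

After inserting 6: P = [[6]].
After inserting 5: P = [[5], [6]].
After inserting 3: P = [[3], [5], [6]].
After inserting 2: P = [[2], [3], [5], [6]].
After inserting 4: P = [[2, 4], [3], [5], [6]].
After inserting 1: P = [[1, 4], [2], [3], [5], [6]].

The final insertion tableau P = [[1, 4], [2], [3], [5], [6]] has shape [2, 1, 1, 1, 1].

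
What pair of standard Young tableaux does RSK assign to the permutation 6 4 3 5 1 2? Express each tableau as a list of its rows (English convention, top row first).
Insert each entry of the permutation into P by Schensted row insertion, recording in Q the position of each new cell.

Insert 6: appended to row 1. P = [[6]], Q = [[1]].
Insert 4: 4 bumps 6 from row 1; 6 starts row 2. P = [[4], [6]], Q = [[1], [2]].
Insert 3: 3 bumps 4 from row 1; 4 bumps 6 from row 2; 6 starts row 3. P = [[3], [4], [6]], Q = [[1], [2], [3]].
Insert 5: appended to row 1. P = [[3, 5], [4], [6]], Q = [[1, 4], [2], [3]].
Insert 1: 1 bumps 3 from row 1; 3 bumps 4 from row 2; 4 bumps 6 from row 3; 6 starts row 4. P = [[1, 5], [3], [4], [6]], Q = [[1, 4], [2], [3], [5]].
Insert 2: 2 bumps 5 from row 1; 5 appends to row 2. P = [[1, 2], [3, 5], [4], [6]], Q = [[1, 4], [2, 6], [3], [5]].

So P = [[1, 2], [3, 5], [4], [6]], Q = [[1, 4], [2, 6], [3], [5]].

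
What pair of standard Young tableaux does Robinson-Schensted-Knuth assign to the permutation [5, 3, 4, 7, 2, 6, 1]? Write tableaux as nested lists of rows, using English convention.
Insert each entry of the permutation into P by Schensted row insertion, recording in Q the position of each new cell.

Insert 5: appended to row 1. P = [[5]].
Insert 3: 3 bumps 5 from row 1; 5 starts row 2. P = [[3], [5]].
Insert 4: appended to row 1. P = [[3, 4], [5]].
Insert 7: appended to row 1. P = [[3, 4, 7], [5]].
Insert 2: 2 bumps 3 from row 1; 3 bumps 5 from row 2; 5 starts row 3. P = [[2, 4, 7], [3], [5]].
Insert 6: 6 bumps 7 from row 1; 7 appends to row 2. P = [[2, 4, 6], [3, 7], [5]].
Insert 1: 1 bumps 2 from row 1; 2 bumps 3 from row 2; 3 bumps 5 from row 3; 5 starts row 4. P = [[1, 4, 6], [2, 7], [3], [5]].

So P = [[1, 4, 6], [2, 7], [3], [5]], Q = [[1, 3, 4], [2, 6], [5], [7]].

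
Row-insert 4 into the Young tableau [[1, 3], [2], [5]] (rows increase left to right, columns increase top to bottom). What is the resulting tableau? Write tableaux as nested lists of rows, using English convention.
4 is larger than every entry of row 1, so it is appended to row 1. The new tableau is [[1, 3, 4], [2], [5]].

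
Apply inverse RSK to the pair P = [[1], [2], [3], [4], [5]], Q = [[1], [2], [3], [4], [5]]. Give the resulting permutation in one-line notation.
5 4 3 2 1

Reverse the RSK construction: for i from n down to 1, find the cell of Q containing i, remove the entry at that cell from P, and reverse-bump it up through P; the value ejected from row 1 is w(i).

Step i=5: Q has 5 at row 5, column 1; remove 5 from row 5 of P and reverse-bump: 5 enters row 4 and ejects 4; 4 enters row 3 and ejects 3; 3 enters row 2 and ejects 2; 2 enters row 1 and ejects 1. So w(5) = 1. P is now [[2], [3], [4], [5]].
Step i=4: Q has 4 at row 4, column 1; remove 5 from row 4 of P and reverse-bump: 5 enters row 3 and ejects 4; 4 enters row 2 and ejects 3; 3 enters row 1 and ejects 2. So w(4) = 2. P is now [[3], [4], [5]].
Step i=3: Q has 3 at row 3, column 1; remove 5 from row 3 of P and reverse-bump: 5 enters row 2 and ejects 4; 4 enters row 1 and ejects 3. So w(3) = 3. P is now [[4], [5]].
Step i=2: Q has 2 at row 2, column 1; remove 5 from row 2 of P and reverse-bump: 5 enters row 1 and ejects 4. So w(2) = 4. P is now [[5]].
Step i=1: Q has 1 at row 1, column 1; remove that cell from P, ejecting 5. So w(1) = 5. P is now [].

So w = 5 4 3 2 1.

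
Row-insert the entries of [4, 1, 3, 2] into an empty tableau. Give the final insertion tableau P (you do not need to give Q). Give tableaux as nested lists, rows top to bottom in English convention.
P = [[1, 2], [3], [4]]

Insert 4: appended to row 1. P = [[4]].
Insert 1: 1 bumps 4 from row 1; 4 starts row 2. P = [[1], [4]].
Insert 3: appended to row 1. P = [[1, 3], [4]].
Insert 2: 2 bumps 3 from row 1; 3 bumps 4 from row 2; 4 starts row 3. P = [[1, 2], [3], [4]].

So P = [[1, 2], [3], [4]].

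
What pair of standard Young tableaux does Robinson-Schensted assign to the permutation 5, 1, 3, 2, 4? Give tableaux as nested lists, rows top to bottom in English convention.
Insert each entry of the permutation into P by Schensted row insertion, recording in Q the position of each new cell.

Insert 5: appended to row 1. P = [[5]], Q = [[1]].
Insert 1: 1 bumps 5 from row 1; 5 starts row 2. P = [[1], [5]], Q = [[1], [2]].
Insert 3: appended to row 1. P = [[1, 3], [5]], Q = [[1, 3], [2]].
Insert 2: 2 bumps 3 from row 1; 3 bumps 5 from row 2; 5 starts row 3. P = [[1, 2], [3], [5]], Q = [[1, 3], [2], [4]].
Insert 4: appended to row 1. P = [[1, 2, 4], [3], [5]], Q = [[1, 3, 5], [2], [4]].

So P = [[1, 2, 4], [3], [5]], Q = [[1, 3, 5], [2], [4]].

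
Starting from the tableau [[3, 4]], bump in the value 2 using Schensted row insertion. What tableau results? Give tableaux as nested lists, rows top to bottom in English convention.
In row 1, 2 replaces 3 (the leftmost entry greater than 2); 3 is bumped to row 2. 3 starts a new row 2. The new tableau is [[2, 4], [3]].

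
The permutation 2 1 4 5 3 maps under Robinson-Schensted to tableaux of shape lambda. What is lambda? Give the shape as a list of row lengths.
[3, 2]

Row-insert each entry into an empty tableau.

After inserting 2: P = [[2]].
After inserting 1: P = [[1], [2]].
After inserting 4: P = [[1, 4], [2]].
After inserting 5: P = [[1, 4, 5], [2]].
After inserting 3: P = [[1, 3, 5], [2, 4]].

The final insertion tableau P = [[1, 3, 5], [2, 4]] has shape [3, 2].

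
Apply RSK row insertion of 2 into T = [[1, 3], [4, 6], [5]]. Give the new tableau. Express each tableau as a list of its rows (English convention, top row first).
In row 1, 2 replaces 3 (the leftmost entry greater than 2); 3 is bumped to row 2. In row 2, 3 replaces 4 (the leftmost entry greater than 3); 4 is bumped to row 3. In row 3, 4 replaces 5 (the leftmost entry greater than 4); 5 is bumped to row 4. 5 starts a new row 4. The new tableau is [[1, 2], [3, 6], [4], [5]].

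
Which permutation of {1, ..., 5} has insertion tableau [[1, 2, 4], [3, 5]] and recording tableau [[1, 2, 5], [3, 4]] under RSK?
Reverse RSK: for i = n, n-1, ..., 1, locate i in Q, remove the corresponding corner cell from P, and reverse-bump its entry up through P; the value ejected from row 1 is w(i).

So w = 3 5 1 2 4.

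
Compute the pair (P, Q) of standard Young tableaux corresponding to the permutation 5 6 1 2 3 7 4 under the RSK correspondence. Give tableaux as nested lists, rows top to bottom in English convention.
P = [[1, 2, 3, 4], [5, 6, 7]], Q = [[1, 2, 5, 6], [3, 4, 7]]

Insert each entry of the permutation into P by Schensted row insertion, recording in Q the position of each new cell.

After inserting 5: P = [[5]].
After inserting 6: P = [[5, 6]].
After inserting 1: P = [[1, 6], [5]].
After inserting 2: P = [[1, 2], [5, 6]].
After inserting 3: P = [[1, 2, 3], [5, 6]].
After inserting 7: P = [[1, 2, 3, 7], [5, 6]].
After inserting 4: P = [[1, 2, 3, 4], [5, 6, 7]].

So P = [[1, 2, 3, 4], [5, 6, 7]], Q = [[1, 2, 5, 6], [3, 4, 7]].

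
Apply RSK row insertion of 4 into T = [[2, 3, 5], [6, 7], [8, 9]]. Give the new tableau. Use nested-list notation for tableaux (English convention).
[[2, 3, 4], [5, 7], [6, 9], [8]]

In row 1, 4 replaces 5 (the leftmost entry greater than 4); 5 is bumped to row 2. In row 2, 5 replaces 6 (the leftmost entry greater than 5); 6 is bumped to row 3. In row 3, 6 replaces 8 (the leftmost entry greater than 6); 8 is bumped to row 4. 8 starts a new row 4. The new tableau is [[2, 3, 4], [5, 7], [6, 9], [8]].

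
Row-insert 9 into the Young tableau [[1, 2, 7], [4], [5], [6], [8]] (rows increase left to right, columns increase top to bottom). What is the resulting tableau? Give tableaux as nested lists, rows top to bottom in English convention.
9 is larger than every entry of row 1, so it is appended to row 1. The new tableau is [[1, 2, 7, 9], [4], [5], [6], [8]].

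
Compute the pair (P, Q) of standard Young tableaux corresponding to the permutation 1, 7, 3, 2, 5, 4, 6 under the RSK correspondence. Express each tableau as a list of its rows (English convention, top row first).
Insert each entry of the permutation into P by Schensted row insertion, recording in Q the position of each new cell.

After inserting 1: P = [[1]].
After inserting 7: P = [[1, 7]].
After inserting 3: P = [[1, 3], [7]].
After inserting 2: P = [[1, 2], [3], [7]].
After inserting 5: P = [[1, 2, 5], [3], [7]].
After inserting 4: P = [[1, 2, 4], [3, 5], [7]].
After inserting 6: P = [[1, 2, 4, 6], [3, 5], [7]].

So P = [[1, 2, 4, 6], [3, 5], [7]], Q = [[1, 2, 5, 7], [3, 6], [4]].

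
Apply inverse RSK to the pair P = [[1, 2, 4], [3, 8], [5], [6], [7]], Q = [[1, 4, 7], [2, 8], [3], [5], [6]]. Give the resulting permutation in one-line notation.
7 6 1 5 3 2 8 4

Reverse RSK: for i = n, n-1, ..., 1, locate i in Q, remove the corresponding corner cell from P, and reverse-bump its entry up through P; the value ejected from row 1 is w(i).

So w = 7 6 1 5 3 2 8 4.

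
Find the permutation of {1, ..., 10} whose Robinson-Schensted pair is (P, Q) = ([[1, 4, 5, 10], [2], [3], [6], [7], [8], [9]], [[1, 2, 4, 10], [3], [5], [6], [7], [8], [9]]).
Reverse the RSK construction: for i from n down to 1, find the cell of Q containing i, remove the entry at that cell from P, and reverse-bump it up through P; the value ejected from row 1 is w(i).

Step i=10: Q has 10 at row 1, column 4; remove that cell from P, ejecting 10. So w(10) = 10. P is now [[1, 4, 5], [2], [3], [6], [7], [8], [9]].
Step i=9: Q has 9 at row 7, column 1; remove 9 from row 7 of P and reverse-bump: 9 enters row 6 and ejects 8; 8 enters row 5 and ejects 7; 7 enters row 4 and ejects 6; 6 enters row 3 and ejects 3; 3 enters row 2 and ejects 2; 2 enters row 1 and ejects 1. So w(9) = 1. P is now [[2, 4, 5], [3], [6], [7], [8], [9]].
Step i=8: Q has 8 at row 6, column 1; remove 9 from row 6 of P and reverse-bump: 9 enters row 5 and ejects 8; 8 enters row 4 and ejects 7; 7 enters row 3 and ejects 6; 6 enters row 2 and ejects 3; 3 enters row 1 and ejects 2. So w(8) = 2. P is now [[3, 4, 5], [6], [7], [8], [9]].
Step i=7: Q has 7 at row 5, column 1; remove 9 from row 5 of P and reverse-bump: 9 enters row 4 and ejects 8; 8 enters row 3 and ejects 7; 7 enters row 2 and ejects 6; 6 enters row 1 and ejects 5. So w(7) = 5. P is now [[3, 4, 6], [7], [8], [9]].
Step i=6: Q has 6 at row 4, column 1; remove 9 from row 4 of P and reverse-bump: 9 enters row 3 and ejects 8; 8 enters row 2 and ejects 7; 7 enters row 1 and ejects 6. So w(6) = 6. P is now [[3, 4, 7], [8], [9]].
Step i=5: Q has 5 at row 3, column 1; remove 9 from row 3 of P and reverse-bump: 9 enters row 2 and ejects 8; 8 enters row 1 and ejects 7. So w(5) = 7. P is now [[3, 4, 8], [9]].
Step i=4: Q has 4 at row 1, column 3; remove that cell from P, ejecting 8. So w(4) = 8. P is now [[3, 4], [9]].
Step i=3: Q has 3 at row 2, column 1; remove 9 from row 2 of P and reverse-bump: 9 enters row 1 and ejects 4. So w(3) = 4. P is now [[3, 9]].
Step i=2: Q has 2 at row 1, column 2; remove that cell from P, ejecting 9. So w(2) = 9. P is now [[3]].
Step i=1: Q has 1 at row 1, column 1; remove that cell from P, ejecting 3. So w(1) = 3. P is now [].

So w = 3 9 4 8 7 6 5 2 1 10.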